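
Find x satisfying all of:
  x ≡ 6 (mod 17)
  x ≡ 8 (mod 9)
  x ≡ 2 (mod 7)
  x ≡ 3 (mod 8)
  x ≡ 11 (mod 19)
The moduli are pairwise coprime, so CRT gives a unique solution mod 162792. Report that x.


Product of moduli M = 17 · 9 · 7 · 8 · 19 = 162792.
Merge one congruence at a time:
  Start: x ≡ 6 (mod 17).
  Combine with x ≡ 8 (mod 9); new modulus lcm = 153.
    Write x = 6 + 17·t and substitute into x ≡ 8 (mod 9): 17·t ≡ 8 − 6 = 2 (mod 9).
    Reduce coefficients mod 9: 8·t ≡ 2 (mod 9).
    The inverse of 8 mod 9 is 8 (since 8·8 = 64 = 7·9 + 1), so t ≡ 8·2 = 16 ≡ 7 (mod 9).
    Then x = 6 + 17·7 = 125, valid modulo lcm(17, 9) = 153: x ≡ 125 (mod 153).
  Combine with x ≡ 2 (mod 7); new modulus lcm = 1071.
    Write x = 125 + 153·t and substitute into x ≡ 2 (mod 7): 153·t ≡ 2 − 125 = -123 (mod 7).
    Reduce coefficients mod 7: 6·t ≡ 3 (mod 7).
    The inverse of 6 mod 7 is 6 (since 6·6 = 36 = 5·7 + 1), so t ≡ 6·3 = 18 ≡ 4 (mod 7).
    Then x = 125 + 153·4 = 737, valid modulo lcm(153, 7) = 1071: x ≡ 737 (mod 1071).
  Combine with x ≡ 3 (mod 8); new modulus lcm = 8568.
    Write x = 737 + 1071·t and substitute into x ≡ 3 (mod 8): 1071·t ≡ 3 − 737 = -734 (mod 8).
    Reduce coefficients mod 8: 7·t ≡ 2 (mod 8).
    The inverse of 7 mod 8 is 7 (since 7·7 = 49 = 6·8 + 1), so t ≡ 7·2 = 14 ≡ 6 (mod 8).
    Then x = 737 + 1071·6 = 7163, valid modulo lcm(1071, 8) = 8568: x ≡ 7163 (mod 8568).
  Combine with x ≡ 11 (mod 19); new modulus lcm = 162792.
    Write x = 7163 + 8568·t and substitute into x ≡ 11 (mod 19): 8568·t ≡ 11 − 7163 = -7152 (mod 19).
    Reduce coefficients mod 19: 18·t ≡ 11 (mod 19).
    The inverse of 18 mod 19 is 18 (since 18·18 = 324 = 17·19 + 1), so t ≡ 18·11 = 198 ≡ 8 (mod 19).
    Then x = 7163 + 8568·8 = 75707, valid modulo lcm(8568, 19) = 162792: x ≡ 75707 (mod 162792).
Verify against each original: 75707 mod 17 = 6, 75707 mod 9 = 8, 75707 mod 7 = 2, 75707 mod 8 = 3, 75707 mod 19 = 11.

x ≡ 75707 (mod 162792).


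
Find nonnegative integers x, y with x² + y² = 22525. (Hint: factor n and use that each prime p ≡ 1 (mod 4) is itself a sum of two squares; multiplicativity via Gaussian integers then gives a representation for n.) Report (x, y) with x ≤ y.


Step 1: Factor n = 22525 = 5^2 · 17 · 53.
Step 2: Check the mod-4 condition on each prime factor: 5 ≡ 1 (mod 4), exponent 2; 17 ≡ 1 (mod 4), exponent 1; 53 ≡ 1 (mod 4), exponent 1.
All primes ≡ 3 (mod 4) appear to even exponent (or don't appear), so by the two-squares theorem n IS expressible as a sum of two squares.
Step 3: Build a representation. Group n = k² · m with k = 5 and m = 17 · 53 = 901 (a product of primes ≡ 1 (mod 4)); a representation of m scales to one of n via (k·x)² + (k·y)² = k²(x² + y²). Each prime p ≡ 1 (mod 4) is itself a sum of two squares; find a² by testing p − a² for a perfect square:
  17: 17 − 1² = 16 = 4² ⇒ 17 = 1² + 4².
  53: 53 − 1² = 52, 53 − 2² = 49 = 7² ⇒ 53 = 2² + 7².
  Combine using the Brahmagupta–Fibonacci identity (a² + b²)(c² + d²) = (ac − bd)² + (ad + bc)² = (ac + bd)² + (ad − bc)²:
  17 · 53 = 901: from (1² + 4²)(2² + 7²), take (1·2 − 4·7, 1·7 + 4·2) = (2 − 28, 7 + 8) = (-26, 15); dropping signs (only squares matter) gives (26, 15); check 26² + 15² = 676 + 225 = 901 ✓.
  Scale by k = 5: (5·26, 5·15) = (130, 75).
Step 4: Order so x ≤ y and verify: 75² + 130² = 5625 + 16900 = 22525 = n. ✓

n = 22525 = 75² + 130² (one valid representation with x ≤ y).


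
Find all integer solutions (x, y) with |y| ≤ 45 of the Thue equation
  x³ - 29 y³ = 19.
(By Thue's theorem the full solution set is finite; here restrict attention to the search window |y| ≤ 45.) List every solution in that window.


The equation is x³ - 29y³ = 19. For fixed y, x³ = 29·y³ + 19, so a solution requires the RHS to be a perfect cube.
Strategy: iterate y from -45 to 45, compute RHS = 29·y³ + 19, and check whether it is a (positive or negative) perfect cube.
Check small values of y:
  y = 0: RHS = 19 is not a perfect cube.
  y = 1: RHS = 48 is not a perfect cube.
  y = -1: RHS = -10 is not a perfect cube.
  y = 2: RHS = 251 is not a perfect cube.
  y = -2: RHS = -213 is not a perfect cube.
  y = 3: RHS = 802 is not a perfect cube.
  y = -3: RHS = -764 is not a perfect cube.
Continuing the search up to |y| = 45 finds no solutions either.
No (x, y) in the scanned range satisfies the equation.

No integer solutions with |y| ≤ 45.


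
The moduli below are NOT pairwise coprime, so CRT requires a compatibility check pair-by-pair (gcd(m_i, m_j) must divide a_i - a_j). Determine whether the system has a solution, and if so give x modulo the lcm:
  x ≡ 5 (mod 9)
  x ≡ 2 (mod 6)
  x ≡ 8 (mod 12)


Moduli 9, 6, 12 are not pairwise coprime, so CRT works modulo lcm(m_i) when all pairwise compatibility conditions hold.
Pairwise compatibility: gcd(m_i, m_j) must divide a_i - a_j for every pair.
Merge one congruence at a time:
  Start: x ≡ 5 (mod 9).
  Combine with x ≡ 2 (mod 6): gcd(9, 6) = 3; 2 - 5 = -3, which IS divisible by 3, so compatible.
    Write x = 5 + 9·t and substitute into x ≡ 2 (mod 6): 9·t ≡ 2 − 5 = -3 (mod 6).
    Divide the congruence (and modulus) by g = 3: 3·t ≡ -1 (mod 2).
    Reduce coefficients mod 2: 1·t ≡ 1 (mod 2).
    So t ≡ 1 (mod 2).
    Then x = 5 + 9·1 = 14, valid modulo lcm(9, 6) = 18: x ≡ 14 (mod 18).
  Combine with x ≡ 8 (mod 12): gcd(18, 12) = 6; 8 - 14 = -6, which IS divisible by 6, so compatible.
    Write x = 14 + 18·t and substitute into x ≡ 8 (mod 12): 18·t ≡ 8 − 14 = -6 (mod 12).
    Divide the congruence (and modulus) by g = 6: 3·t ≡ -1 (mod 2).
    Reduce coefficients mod 2: 1·t ≡ 1 (mod 2).
    So t ≡ 1 (mod 2).
    Then x = 14 + 18·1 = 32, valid modulo lcm(18, 12) = 36: x ≡ 32 (mod 36).
Verify: 32 mod 9 = 5, 32 mod 6 = 2, 32 mod 12 = 8.

x ≡ 32 (mod 36).


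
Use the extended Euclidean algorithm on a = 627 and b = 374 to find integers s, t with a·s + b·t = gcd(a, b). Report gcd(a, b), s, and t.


Euclidean algorithm on (627, 374) — divide until remainder is 0:
  627 = 1 · 374 + 253
  374 = 1 · 253 + 121
  253 = 2 · 121 + 11
  121 = 11 · 11 + 0
gcd(627, 374) = 11.
Track Bezout coefficients alongside the remainders: start with r₀ = 627 = a·1 + b·0 (s = 1, t = 0) and r₁ = 374 = a·0 + b·1 (s = 0, t = 1); each new remainder r_{k+1} = r_{k-1} − q_k·r_k inherits s_{k+1} = s_{k-1} − q_k·s_k, t_{k+1} = t_{k-1} − q_k·t_k, so r_k = a·s_k + b·t_k at every step:
  q = 1: r = 253, s = 1 − 1·0 = 1, t = 0 − 1·1 = -1  (check: 627·1 + 374·(-1) = 253)
  q = 1: r = 121, s = 0 − 1·1 = -1, t = 1 − 1·(-1) = 2  (check: 627·(-1) + 374·2 = 121)
  q = 2: r = 11, s = 1 − 2·(-1) = 3, t = -1 − 2·2 = -5  (check: 627·3 + 374·(-5) = 11)
The row with r = 11 (the gcd) gives the Bezout coefficients s = 3, t = -5.
Result: 627 · (3) + 374 · (-5) = 11.

gcd(627, 374) = 11; s = 3, t = -5 (check: 627·3 + 374·(-5) = 11).


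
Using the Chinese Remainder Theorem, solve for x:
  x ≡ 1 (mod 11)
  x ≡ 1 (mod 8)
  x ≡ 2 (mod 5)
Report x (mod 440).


Moduli 11, 8, 5 are pairwise coprime; by CRT there is a unique solution modulo M = 11 · 8 · 5 = 440.
Solve pairwise, accumulating the modulus:
  Start with x ≡ 1 (mod 11).
  Combine with x ≡ 1 (mod 8): since gcd(11, 8) = 1, we get a unique residue mod 88.
    Write x = 1 + 11·t and substitute into x ≡ 1 (mod 8): 11·t ≡ 1 − 1 = 0 (mod 8).
    Reduce coefficients mod 8: 3·t ≡ 0 (mod 8).
    The inverse of 3 mod 8 is 3 (since 3·3 = 9 = 1·8 + 1), so t ≡ 3·0 = 0 ≡ 0 (mod 8).
    Then x = 1 + 11·0 = 1, valid modulo lcm(11, 8) = 88: x ≡ 1 (mod 88).
  Combine with x ≡ 2 (mod 5): since gcd(88, 5) = 1, we get a unique residue mod 440.
    Write x = 1 + 88·t and substitute into x ≡ 2 (mod 5): 88·t ≡ 2 − 1 = 1 (mod 5).
    Reduce coefficients mod 5: 3·t ≡ 1 (mod 5).
    The inverse of 3 mod 5 is 2 (since 3·2 = 6 = 1·5 + 1), so t ≡ 2·1 = 2 ≡ 2 (mod 5).
    Then x = 1 + 88·2 = 177, valid modulo lcm(88, 5) = 440: x ≡ 177 (mod 440).
Verify: 177 mod 11 = 1 ✓, 177 mod 8 = 1 ✓, 177 mod 5 = 2 ✓.

x ≡ 177 (mod 440).


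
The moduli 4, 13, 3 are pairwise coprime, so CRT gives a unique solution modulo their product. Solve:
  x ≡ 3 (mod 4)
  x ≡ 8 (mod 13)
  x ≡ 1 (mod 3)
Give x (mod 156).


Moduli 4, 13, 3 are pairwise coprime; by CRT there is a unique solution modulo M = 4 · 13 · 3 = 156.
Solve pairwise, accumulating the modulus:
  Start with x ≡ 3 (mod 4).
  Combine with x ≡ 8 (mod 13): since gcd(4, 13) = 1, we get a unique residue mod 52.
    Write x = 3 + 4·t and substitute into x ≡ 8 (mod 13): 4·t ≡ 8 − 3 = 5 (mod 13).
    The inverse of 4 mod 13 is 10 (since 4·10 = 40 = 3·13 + 1), so t ≡ 10·5 = 50 ≡ 11 (mod 13).
    Then x = 3 + 4·11 = 47, valid modulo lcm(4, 13) = 52: x ≡ 47 (mod 52).
  Combine with x ≡ 1 (mod 3): since gcd(52, 3) = 1, we get a unique residue mod 156.
    Write x = 47 + 52·t and substitute into x ≡ 1 (mod 3): 52·t ≡ 1 − 47 = -46 (mod 3).
    Reduce coefficients mod 3: 1·t ≡ 2 (mod 3).
    So t ≡ 2 (mod 3).
    Then x = 47 + 52·2 = 151, valid modulo lcm(52, 3) = 156: x ≡ 151 (mod 156).
Verify: 151 mod 4 = 3 ✓, 151 mod 13 = 8 ✓, 151 mod 3 = 1 ✓.

x ≡ 151 (mod 156).


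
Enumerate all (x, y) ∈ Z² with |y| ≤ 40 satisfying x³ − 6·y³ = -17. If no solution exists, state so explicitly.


The equation is x³ - 6y³ = -17. For fixed y, x³ = 6·y³ − 17, so a solution requires the RHS to be a perfect cube.
Strategy: iterate y from -40 to 40, compute RHS = 6·y³ − 17, and check whether it is a (positive or negative) perfect cube.
Check small values of y:
  y = 0: RHS = -17 is not a perfect cube.
  y = 1: RHS = -11 is not a perfect cube.
  y = -1: RHS = -23 is not a perfect cube.
  y = 2: RHS = 31 is not a perfect cube.
  y = -2: RHS = -65 is not a perfect cube.
  y = 3: RHS = 145 is not a perfect cube.
  y = -3: RHS = -179 is not a perfect cube.
Continuing the search up to |y| = 40 finds no solutions either.
No (x, y) in the scanned range satisfies the equation.

No integer solutions with |y| ≤ 40.


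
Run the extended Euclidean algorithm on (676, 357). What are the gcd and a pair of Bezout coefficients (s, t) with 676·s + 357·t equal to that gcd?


Euclidean algorithm on (676, 357) — divide until remainder is 0:
  676 = 1 · 357 + 319
  357 = 1 · 319 + 38
  319 = 8 · 38 + 15
  38 = 2 · 15 + 8
  15 = 1 · 8 + 7
  8 = 1 · 7 + 1
  7 = 7 · 1 + 0
gcd(676, 357) = 1.
Track Bezout coefficients alongside the remainders: start with r₀ = 676 = a·1 + b·0 (s = 1, t = 0) and r₁ = 357 = a·0 + b·1 (s = 0, t = 1); each new remainder r_{k+1} = r_{k-1} − q_k·r_k inherits s_{k+1} = s_{k-1} − q_k·s_k, t_{k+1} = t_{k-1} − q_k·t_k, so r_k = a·s_k + b·t_k at every step:
  q = 1: r = 319, s = 1 − 1·0 = 1, t = 0 − 1·1 = -1  (check: 676·1 + 357·(-1) = 319)
  q = 1: r = 38, s = 0 − 1·1 = -1, t = 1 − 1·(-1) = 2  (check: 676·(-1) + 357·2 = 38)
  q = 8: r = 15, s = 1 − 8·(-1) = 9, t = -1 − 8·2 = -17  (check: 676·9 + 357·(-17) = 15)
  q = 2: r = 8, s = -1 − 2·9 = -19, t = 2 − 2·(-17) = 36  (check: 676·(-19) + 357·36 = 8)
  q = 1: r = 7, s = 9 − 1·(-19) = 28, t = -17 − 1·36 = -53  (check: 676·28 + 357·(-53) = 7)
  q = 1: r = 1, s = -19 − 1·28 = -47, t = 36 − 1·(-53) = 89  (check: 676·(-47) + 357·89 = 1)
The row with r = 1 (the gcd) gives the Bezout coefficients s = -47, t = 89.
Result: 676 · (-47) + 357 · (89) = 1.

gcd(676, 357) = 1; s = -47, t = 89 (check: 676·(-47) + 357·89 = 1).


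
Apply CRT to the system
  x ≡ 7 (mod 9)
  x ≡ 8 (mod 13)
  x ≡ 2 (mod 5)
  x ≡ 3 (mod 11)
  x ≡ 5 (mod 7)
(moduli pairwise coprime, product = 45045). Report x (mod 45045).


Product of moduli M = 9 · 13 · 5 · 11 · 7 = 45045.
Merge one congruence at a time:
  Start: x ≡ 7 (mod 9).
  Combine with x ≡ 8 (mod 13); new modulus lcm = 117.
    Write x = 7 + 9·t and substitute into x ≡ 8 (mod 13): 9·t ≡ 8 − 7 = 1 (mod 13).
    The inverse of 9 mod 13 is 3 (since 9·3 = 27 = 2·13 + 1), so t ≡ 3·1 = 3 ≡ 3 (mod 13).
    Then x = 7 + 9·3 = 34, valid modulo lcm(9, 13) = 117: x ≡ 34 (mod 117).
  Combine with x ≡ 2 (mod 5); new modulus lcm = 585.
    Write x = 34 + 117·t and substitute into x ≡ 2 (mod 5): 117·t ≡ 2 − 34 = -32 (mod 5).
    Reduce coefficients mod 5: 2·t ≡ 3 (mod 5).
    The inverse of 2 mod 5 is 3 (since 2·3 = 6 = 1·5 + 1), so t ≡ 3·3 = 9 ≡ 4 (mod 5).
    Then x = 34 + 117·4 = 502, valid modulo lcm(117, 5) = 585: x ≡ 502 (mod 585).
  Combine with x ≡ 3 (mod 11); new modulus lcm = 6435.
    Write x = 502 + 585·t and substitute into x ≡ 3 (mod 11): 585·t ≡ 3 − 502 = -499 (mod 11).
    Reduce coefficients mod 11: 2·t ≡ 7 (mod 11).
    The inverse of 2 mod 11 is 6 (since 2·6 = 12 = 1·11 + 1), so t ≡ 6·7 = 42 ≡ 9 (mod 11).
    Then x = 502 + 585·9 = 5767, valid modulo lcm(585, 11) = 6435: x ≡ 5767 (mod 6435).
  Combine with x ≡ 5 (mod 7); new modulus lcm = 45045.
    Write x = 5767 + 6435·t and substitute into x ≡ 5 (mod 7): 6435·t ≡ 5 − 5767 = -5762 (mod 7).
    Reduce coefficients mod 7: 2·t ≡ 6 (mod 7).
    The inverse of 2 mod 7 is 4 (since 2·4 = 8 = 1·7 + 1), so t ≡ 4·6 = 24 ≡ 3 (mod 7).
    Then x = 5767 + 6435·3 = 25072, valid modulo lcm(6435, 7) = 45045: x ≡ 25072 (mod 45045).
Verify against each original: 25072 mod 9 = 7, 25072 mod 13 = 8, 25072 mod 5 = 2, 25072 mod 11 = 3, 25072 mod 7 = 5.

x ≡ 25072 (mod 45045).


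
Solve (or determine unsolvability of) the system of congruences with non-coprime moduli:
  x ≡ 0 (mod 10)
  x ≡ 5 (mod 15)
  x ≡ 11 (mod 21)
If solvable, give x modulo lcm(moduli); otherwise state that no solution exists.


Moduli 10, 15, 21 are not pairwise coprime, so CRT works modulo lcm(m_i) when all pairwise compatibility conditions hold.
Pairwise compatibility: gcd(m_i, m_j) must divide a_i - a_j for every pair.
Merge one congruence at a time:
  Start: x ≡ 0 (mod 10).
  Combine with x ≡ 5 (mod 15): gcd(10, 15) = 5; 5 - 0 = 5, which IS divisible by 5, so compatible.
    Write x = 0 + 10·t and substitute into x ≡ 5 (mod 15): 10·t ≡ 5 − 0 = 5 (mod 15).
    Divide the congruence (and modulus) by g = 5: 2·t ≡ 1 (mod 3).
    The inverse of 2 mod 3 is 2 (since 2·2 = 4 = 1·3 + 1), so t ≡ 2·1 = 2 ≡ 2 (mod 3).
    Then x = 0 + 10·2 = 20, valid modulo lcm(10, 15) = 30: x ≡ 20 (mod 30).
  Combine with x ≡ 11 (mod 21): gcd(30, 21) = 3; 11 - 20 = -9, which IS divisible by 3, so compatible.
    Write x = 20 + 30·t and substitute into x ≡ 11 (mod 21): 30·t ≡ 11 − 20 = -9 (mod 21).
    Divide the congruence (and modulus) by g = 3: 10·t ≡ -3 (mod 7).
    Reduce coefficients mod 7: 3·t ≡ 4 (mod 7).
    The inverse of 3 mod 7 is 5 (since 3·5 = 15 = 2·7 + 1), so t ≡ 5·4 = 20 ≡ 6 (mod 7).
    Then x = 20 + 30·6 = 200, valid modulo lcm(30, 21) = 210: x ≡ 200 (mod 210).
Verify: 200 mod 10 = 0, 200 mod 15 = 5, 200 mod 21 = 11.

x ≡ 200 (mod 210).


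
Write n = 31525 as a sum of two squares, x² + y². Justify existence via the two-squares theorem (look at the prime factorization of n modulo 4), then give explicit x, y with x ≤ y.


Step 1: Factor n = 31525 = 5^2 · 13 · 97.
Step 2: Check the mod-4 condition on each prime factor: 5 ≡ 1 (mod 4), exponent 2; 13 ≡ 1 (mod 4), exponent 1; 97 ≡ 1 (mod 4), exponent 1.
All primes ≡ 3 (mod 4) appear to even exponent (or don't appear), so by the two-squares theorem n IS expressible as a sum of two squares.
Step 3: Build a representation. Group n = k² · m with k = 5 and m = 13 · 97 = 1261 (a product of primes ≡ 1 (mod 4)); a representation of m scales to one of n via (k·x)² + (k·y)² = k²(x² + y²). Each prime p ≡ 1 (mod 4) is itself a sum of two squares; find a² by testing p − a² for a perfect square:
  13: 13 − 1² = 12, 13 − 2² = 9 = 3² ⇒ 13 = 2² + 3².
  97: 97 − 1² = 96, 97 − 2² = 93, 97 − 3² = 88, 97 − 4² = 81 = 9² ⇒ 97 = 4² + 9².
  Combine using the Brahmagupta–Fibonacci identity (a² + b²)(c² + d²) = (ac − bd)² + (ad + bc)² = (ac + bd)² + (ad − bc)²:
  13 · 97 = 1261: from (2² + 3²)(4² + 9²), take (2·4 − 3·9, 2·9 + 3·4) = (8 − 27, 18 + 12) = (-19, 30); dropping signs (only squares matter) gives (19, 30); check 19² + 30² = 361 + 900 = 1261 ✓.
  Scale by k = 5: (5·19, 5·30) = (95, 150).
Step 4: Order so x ≤ y and verify: 95² + 150² = 9025 + 22500 = 31525 = n. ✓

n = 31525 = 95² + 150² (one valid representation with x ≤ y).


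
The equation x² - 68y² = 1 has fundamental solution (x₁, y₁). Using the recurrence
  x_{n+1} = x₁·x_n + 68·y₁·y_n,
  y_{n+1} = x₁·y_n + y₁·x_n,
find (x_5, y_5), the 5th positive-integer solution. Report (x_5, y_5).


Step 1: Find the fundamental solution (x₁, y₁) of x² - 68y² = 1.
  Expand √68 as a continued fraction. a₀ = ⌊√68⌋ = 8; iterate m_{k+1} = d_k·a_k − m_k, d_{k+1} = (68 − m_{k+1}²)/d_k, a_{k+1} = ⌊(a₀ + m_{k+1})/d_{k+1}⌋ (starting m₀ = 0, d₀ = 1), with convergents p_k = a_k·p_{k-1} + p_{k-2}, q_k = a_k·q_{k-1} + q_{k-2} (p₋₁ = 1, q₋₁ = 0):
  k = 0: a₀ = 8; p₀/q₀ = 8/1; p₀² − 68·q₀² = 64 − 68 = -4.
  k = 1: m = 8, d = 4, a = ⌊(8 + 8)/4⌋ = 4; p/q = (4·8 + 1)/(4·1 + 0) = 33/4; p² − 68·q² = 1089 − 1088 = 1.
  The first convergent with p² − 68·q² = 1 gives the fundamental solution (x₁, y₁) = (33, 4).
Step 2: Apply the recurrence (x_{n+1}, y_{n+1}) = (x₁x_n + 68y₁y_n, x₁y_n + y₁x_n) repeatedly.
  From (x_1, y_1) = (33, 4): x_2 = 33·33 + 68·4·4 = 2177; y_2 = 33·4 + 4·33 = 264.
  From (x_2, y_2) = (2177, 264): x_3 = 33·2177 + 68·4·264 = 143649; y_3 = 33·264 + 4·2177 = 17420.
  From (x_3, y_3) = (143649, 17420): x_4 = 33·143649 + 68·4·17420 = 9478657; y_4 = 33·17420 + 4·143649 = 1149456.
  From (x_4, y_4) = (9478657, 1149456): x_5 = 33·9478657 + 68·4·1149456 = 625447713; y_5 = 33·1149456 + 4·9478657 = 75846676.
Step 3: Verify x_5² - 68·y_5² = 391184841696930369 - 391184841696930368 = 1 (should be 1). ✓

(x_1, y_1) = (33, 4); (x_5, y_5) = (625447713, 75846676).


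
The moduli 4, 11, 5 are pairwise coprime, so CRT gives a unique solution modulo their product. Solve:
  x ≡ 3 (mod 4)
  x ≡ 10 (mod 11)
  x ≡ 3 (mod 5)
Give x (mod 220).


Moduli 4, 11, 5 are pairwise coprime; by CRT there is a unique solution modulo M = 4 · 11 · 5 = 220.
Solve pairwise, accumulating the modulus:
  Start with x ≡ 3 (mod 4).
  Combine with x ≡ 10 (mod 11): since gcd(4, 11) = 1, we get a unique residue mod 44.
    Write x = 3 + 4·t and substitute into x ≡ 10 (mod 11): 4·t ≡ 10 − 3 = 7 (mod 11).
    The inverse of 4 mod 11 is 3 (since 4·3 = 12 = 1·11 + 1), so t ≡ 3·7 = 21 ≡ 10 (mod 11).
    Then x = 3 + 4·10 = 43, valid modulo lcm(4, 11) = 44: x ≡ 43 (mod 44).
  Combine with x ≡ 3 (mod 5): since gcd(44, 5) = 1, we get a unique residue mod 220.
    Write x = 43 + 44·t and substitute into x ≡ 3 (mod 5): 44·t ≡ 3 − 43 = -40 (mod 5).
    Reduce coefficients mod 5: 4·t ≡ 0 (mod 5).
    The inverse of 4 mod 5 is 4 (since 4·4 = 16 = 3·5 + 1), so t ≡ 4·0 = 0 ≡ 0 (mod 5).
    Then x = 43 + 44·0 = 43, valid modulo lcm(44, 5) = 220: x ≡ 43 (mod 220).
Verify: 43 mod 4 = 3 ✓, 43 mod 11 = 10 ✓, 43 mod 5 = 3 ✓.

x ≡ 43 (mod 220).


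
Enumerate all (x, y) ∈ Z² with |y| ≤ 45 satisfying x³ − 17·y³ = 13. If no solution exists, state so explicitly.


The equation is x³ - 17y³ = 13. For fixed y, x³ = 17·y³ + 13, so a solution requires the RHS to be a perfect cube.
Strategy: iterate y from -45 to 45, compute RHS = 17·y³ + 13, and check whether it is a (positive or negative) perfect cube.
Check small values of y:
  y = 0: RHS = 13 is not a perfect cube.
  y = 1: RHS = 30 is not a perfect cube.
  y = -1: RHS = -4 is not a perfect cube.
  y = 2: RHS = 149 is not a perfect cube.
  y = -2: RHS = -123 is not a perfect cube.
  y = 3: RHS = 472 is not a perfect cube.
  y = -3: RHS = -446 is not a perfect cube.
Continuing the search up to |y| = 45 finds no solutions either.
No (x, y) in the scanned range satisfies the equation.

No integer solutions with |y| ≤ 45.


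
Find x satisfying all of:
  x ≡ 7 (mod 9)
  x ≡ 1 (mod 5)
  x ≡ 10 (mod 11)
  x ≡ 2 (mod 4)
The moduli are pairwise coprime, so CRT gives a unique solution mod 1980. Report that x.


Product of moduli M = 9 · 5 · 11 · 4 = 1980.
Merge one congruence at a time:
  Start: x ≡ 7 (mod 9).
  Combine with x ≡ 1 (mod 5); new modulus lcm = 45.
    Write x = 7 + 9·t and substitute into x ≡ 1 (mod 5): 9·t ≡ 1 − 7 = -6 (mod 5).
    Reduce coefficients mod 5: 4·t ≡ 4 (mod 5).
    The inverse of 4 mod 5 is 4 (since 4·4 = 16 = 3·5 + 1), so t ≡ 4·4 = 16 ≡ 1 (mod 5).
    Then x = 7 + 9·1 = 16, valid modulo lcm(9, 5) = 45: x ≡ 16 (mod 45).
  Combine with x ≡ 10 (mod 11); new modulus lcm = 495.
    Write x = 16 + 45·t and substitute into x ≡ 10 (mod 11): 45·t ≡ 10 − 16 = -6 (mod 11).
    Reduce coefficients mod 11: 1·t ≡ 5 (mod 11).
    So t ≡ 5 (mod 11).
    Then x = 16 + 45·5 = 241, valid modulo lcm(45, 11) = 495: x ≡ 241 (mod 495).
  Combine with x ≡ 2 (mod 4); new modulus lcm = 1980.
    Write x = 241 + 495·t and substitute into x ≡ 2 (mod 4): 495·t ≡ 2 − 241 = -239 (mod 4).
    Reduce coefficients mod 4: 3·t ≡ 1 (mod 4).
    The inverse of 3 mod 4 is 3 (since 3·3 = 9 = 2·4 + 1), so t ≡ 3·1 = 3 ≡ 3 (mod 4).
    Then x = 241 + 495·3 = 1726, valid modulo lcm(495, 4) = 1980: x ≡ 1726 (mod 1980).
Verify against each original: 1726 mod 9 = 7, 1726 mod 5 = 1, 1726 mod 11 = 10, 1726 mod 4 = 2.

x ≡ 1726 (mod 1980).


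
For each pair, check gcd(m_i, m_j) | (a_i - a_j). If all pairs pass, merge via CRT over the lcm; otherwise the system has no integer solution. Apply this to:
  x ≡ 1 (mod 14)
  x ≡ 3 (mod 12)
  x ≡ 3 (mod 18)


Moduli 14, 12, 18 are not pairwise coprime, so CRT works modulo lcm(m_i) when all pairwise compatibility conditions hold.
Pairwise compatibility: gcd(m_i, m_j) must divide a_i - a_j for every pair.
Merge one congruence at a time:
  Start: x ≡ 1 (mod 14).
  Combine with x ≡ 3 (mod 12): gcd(14, 12) = 2; 3 - 1 = 2, which IS divisible by 2, so compatible.
    Write x = 1 + 14·t and substitute into x ≡ 3 (mod 12): 14·t ≡ 3 − 1 = 2 (mod 12).
    Divide the congruence (and modulus) by g = 2: 7·t ≡ 1 (mod 6).
    Reduce coefficients mod 6: 1·t ≡ 1 (mod 6).
    So t ≡ 1 (mod 6).
    Then x = 1 + 14·1 = 15, valid modulo lcm(14, 12) = 84: x ≡ 15 (mod 84).
  Combine with x ≡ 3 (mod 18): gcd(84, 18) = 6; 3 - 15 = -12, which IS divisible by 6, so compatible.
    Write x = 15 + 84·t and substitute into x ≡ 3 (mod 18): 84·t ≡ 3 − 15 = -12 (mod 18).
    Divide the congruence (and modulus) by g = 6: 14·t ≡ -2 (mod 3).
    Reduce coefficients mod 3: 2·t ≡ 1 (mod 3).
    The inverse of 2 mod 3 is 2 (since 2·2 = 4 = 1·3 + 1), so t ≡ 2·1 = 2 ≡ 2 (mod 3).
    Then x = 15 + 84·2 = 183, valid modulo lcm(84, 18) = 252: x ≡ 183 (mod 252).
Verify: 183 mod 14 = 1, 183 mod 12 = 3, 183 mod 18 = 3.

x ≡ 183 (mod 252).


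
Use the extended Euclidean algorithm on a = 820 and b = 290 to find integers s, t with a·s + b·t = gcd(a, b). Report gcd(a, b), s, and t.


Euclidean algorithm on (820, 290) — divide until remainder is 0:
  820 = 2 · 290 + 240
  290 = 1 · 240 + 50
  240 = 4 · 50 + 40
  50 = 1 · 40 + 10
  40 = 4 · 10 + 0
gcd(820, 290) = 10.
Track Bezout coefficients alongside the remainders: start with r₀ = 820 = a·1 + b·0 (s = 1, t = 0) and r₁ = 290 = a·0 + b·1 (s = 0, t = 1); each new remainder r_{k+1} = r_{k-1} − q_k·r_k inherits s_{k+1} = s_{k-1} − q_k·s_k, t_{k+1} = t_{k-1} − q_k·t_k, so r_k = a·s_k + b·t_k at every step:
  q = 2: r = 240, s = 1 − 2·0 = 1, t = 0 − 2·1 = -2  (check: 820·1 + 290·(-2) = 240)
  q = 1: r = 50, s = 0 − 1·1 = -1, t = 1 − 1·(-2) = 3  (check: 820·(-1) + 290·3 = 50)
  q = 4: r = 40, s = 1 − 4·(-1) = 5, t = -2 − 4·3 = -14  (check: 820·5 + 290·(-14) = 40)
  q = 1: r = 10, s = -1 − 1·5 = -6, t = 3 − 1·(-14) = 17  (check: 820·(-6) + 290·17 = 10)
The row with r = 10 (the gcd) gives the Bezout coefficients s = -6, t = 17.
Result: 820 · (-6) + 290 · (17) = 10.

gcd(820, 290) = 10; s = -6, t = 17 (check: 820·(-6) + 290·17 = 10).


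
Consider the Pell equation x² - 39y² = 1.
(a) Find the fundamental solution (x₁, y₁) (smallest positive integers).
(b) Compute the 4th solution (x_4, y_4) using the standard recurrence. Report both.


Step 1: Find the fundamental solution (x₁, y₁) of x² - 39y² = 1.
  Expand √39 as a continued fraction. a₀ = ⌊√39⌋ = 6; iterate m_{k+1} = d_k·a_k − m_k, d_{k+1} = (39 − m_{k+1}²)/d_k, a_{k+1} = ⌊(a₀ + m_{k+1})/d_{k+1}⌋ (starting m₀ = 0, d₀ = 1), with convergents p_k = a_k·p_{k-1} + p_{k-2}, q_k = a_k·q_{k-1} + q_{k-2} (p₋₁ = 1, q₋₁ = 0):
  k = 0: a₀ = 6; p₀/q₀ = 6/1; p₀² − 39·q₀² = 36 − 39 = -3.
  k = 1: m = 6, d = 3, a = ⌊(6 + 6)/3⌋ = 4; p/q = (4·6 + 1)/(4·1 + 0) = 25/4; p² − 39·q² = 625 − 624 = 1.
  The first convergent with p² − 39·q² = 1 gives the fundamental solution (x₁, y₁) = (25, 4).
Step 2: Apply the recurrence (x_{n+1}, y_{n+1}) = (x₁x_n + 39y₁y_n, x₁y_n + y₁x_n) repeatedly.
  From (x_1, y_1) = (25, 4): x_2 = 25·25 + 39·4·4 = 1249; y_2 = 25·4 + 4·25 = 200.
  From (x_2, y_2) = (1249, 200): x_3 = 25·1249 + 39·4·200 = 62425; y_3 = 25·200 + 4·1249 = 9996.
  From (x_3, y_3) = (62425, 9996): x_4 = 25·62425 + 39·4·9996 = 3120001; y_4 = 25·9996 + 4·62425 = 499600.
Step 3: Verify x_4² - 39·y_4² = 9734406240001 - 9734406240000 = 1 (should be 1). ✓

(x_1, y_1) = (25, 4); (x_4, y_4) = (3120001, 499600).


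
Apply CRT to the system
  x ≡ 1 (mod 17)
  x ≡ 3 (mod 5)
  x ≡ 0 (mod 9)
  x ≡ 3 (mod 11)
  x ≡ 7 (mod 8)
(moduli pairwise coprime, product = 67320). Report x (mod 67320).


Product of moduli M = 17 · 5 · 9 · 11 · 8 = 67320.
Merge one congruence at a time:
  Start: x ≡ 1 (mod 17).
  Combine with x ≡ 3 (mod 5); new modulus lcm = 85.
    Write x = 1 + 17·t and substitute into x ≡ 3 (mod 5): 17·t ≡ 3 − 1 = 2 (mod 5).
    Reduce coefficients mod 5: 2·t ≡ 2 (mod 5).
    The inverse of 2 mod 5 is 3 (since 2·3 = 6 = 1·5 + 1), so t ≡ 3·2 = 6 ≡ 1 (mod 5).
    Then x = 1 + 17·1 = 18, valid modulo lcm(17, 5) = 85: x ≡ 18 (mod 85).
  Combine with x ≡ 0 (mod 9); new modulus lcm = 765.
    Write x = 18 + 85·t and substitute into x ≡ 0 (mod 9): 85·t ≡ 0 − 18 = -18 (mod 9).
    Reduce coefficients mod 9: 4·t ≡ 0 (mod 9).
    The inverse of 4 mod 9 is 7 (since 4·7 = 28 = 3·9 + 1), so t ≡ 7·0 = 0 ≡ 0 (mod 9).
    Then x = 18 + 85·0 = 18, valid modulo lcm(85, 9) = 765: x ≡ 18 (mod 765).
  Combine with x ≡ 3 (mod 11); new modulus lcm = 8415.
    Write x = 18 + 765·t and substitute into x ≡ 3 (mod 11): 765·t ≡ 3 − 18 = -15 (mod 11).
    Reduce coefficients mod 11: 6·t ≡ 7 (mod 11).
    The inverse of 6 mod 11 is 2 (since 6·2 = 12 = 1·11 + 1), so t ≡ 2·7 = 14 ≡ 3 (mod 11).
    Then x = 18 + 765·3 = 2313, valid modulo lcm(765, 11) = 8415: x ≡ 2313 (mod 8415).
  Combine with x ≡ 7 (mod 8); new modulus lcm = 67320.
    Write x = 2313 + 8415·t and substitute into x ≡ 7 (mod 8): 8415·t ≡ 7 − 2313 = -2306 (mod 8).
    Reduce coefficients mod 8: 7·t ≡ 6 (mod 8).
    The inverse of 7 mod 8 is 7 (since 7·7 = 49 = 6·8 + 1), so t ≡ 7·6 = 42 ≡ 2 (mod 8).
    Then x = 2313 + 8415·2 = 19143, valid modulo lcm(8415, 8) = 67320: x ≡ 19143 (mod 67320).
Verify against each original: 19143 mod 17 = 1, 19143 mod 5 = 3, 19143 mod 9 = 0, 19143 mod 11 = 3, 19143 mod 8 = 7.

x ≡ 19143 (mod 67320).


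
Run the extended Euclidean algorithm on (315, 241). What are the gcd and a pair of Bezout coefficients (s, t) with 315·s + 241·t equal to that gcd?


Euclidean algorithm on (315, 241) — divide until remainder is 0:
  315 = 1 · 241 + 74
  241 = 3 · 74 + 19
  74 = 3 · 19 + 17
  19 = 1 · 17 + 2
  17 = 8 · 2 + 1
  2 = 2 · 1 + 0
gcd(315, 241) = 1.
Track Bezout coefficients alongside the remainders: start with r₀ = 315 = a·1 + b·0 (s = 1, t = 0) and r₁ = 241 = a·0 + b·1 (s = 0, t = 1); each new remainder r_{k+1} = r_{k-1} − q_k·r_k inherits s_{k+1} = s_{k-1} − q_k·s_k, t_{k+1} = t_{k-1} − q_k·t_k, so r_k = a·s_k + b·t_k at every step:
  q = 1: r = 74, s = 1 − 1·0 = 1, t = 0 − 1·1 = -1  (check: 315·1 + 241·(-1) = 74)
  q = 3: r = 19, s = 0 − 3·1 = -3, t = 1 − 3·(-1) = 4  (check: 315·(-3) + 241·4 = 19)
  q = 3: r = 17, s = 1 − 3·(-3) = 10, t = -1 − 3·4 = -13  (check: 315·10 + 241·(-13) = 17)
  q = 1: r = 2, s = -3 − 1·10 = -13, t = 4 − 1·(-13) = 17  (check: 315·(-13) + 241·17 = 2)
  q = 8: r = 1, s = 10 − 8·(-13) = 114, t = -13 − 8·17 = -149  (check: 315·114 + 241·(-149) = 1)
The row with r = 1 (the gcd) gives the Bezout coefficients s = 114, t = -149.
Result: 315 · (114) + 241 · (-149) = 1.

gcd(315, 241) = 1; s = 114, t = -149 (check: 315·114 + 241·(-149) = 1).


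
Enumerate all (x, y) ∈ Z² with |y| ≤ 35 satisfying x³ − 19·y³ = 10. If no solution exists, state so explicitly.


The equation is x³ - 19y³ = 10. For fixed y, x³ = 19·y³ + 10, so a solution requires the RHS to be a perfect cube.
Strategy: iterate y from -35 to 35, compute RHS = 19·y³ + 10, and check whether it is a (positive or negative) perfect cube.
Check small values of y:
  y = 0: RHS = 10 is not a perfect cube.
  y = 1: RHS = 29 is not a perfect cube.
  y = -1: RHS = -9 is not a perfect cube.
  y = 2: RHS = 162 is not a perfect cube.
  y = -2: RHS = -142 is not a perfect cube.
  y = 3: RHS = 523 is not a perfect cube.
  y = -3: RHS = -503 is not a perfect cube.
Continuing the search up to |y| = 35 finds no solutions either.
No (x, y) in the scanned range satisfies the equation.

No integer solutions with |y| ≤ 35.


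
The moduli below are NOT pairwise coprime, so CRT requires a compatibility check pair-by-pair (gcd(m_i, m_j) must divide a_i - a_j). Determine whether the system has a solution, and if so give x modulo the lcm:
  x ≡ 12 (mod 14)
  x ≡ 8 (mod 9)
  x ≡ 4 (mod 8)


Moduli 14, 9, 8 are not pairwise coprime, so CRT works modulo lcm(m_i) when all pairwise compatibility conditions hold.
Pairwise compatibility: gcd(m_i, m_j) must divide a_i - a_j for every pair.
Merge one congruence at a time:
  Start: x ≡ 12 (mod 14).
  Combine with x ≡ 8 (mod 9): gcd(14, 9) = 1; 8 - 12 = -4, which IS divisible by 1, so compatible.
    Write x = 12 + 14·t and substitute into x ≡ 8 (mod 9): 14·t ≡ 8 − 12 = -4 (mod 9).
    Reduce coefficients mod 9: 5·t ≡ 5 (mod 9).
    The inverse of 5 mod 9 is 2 (since 5·2 = 10 = 1·9 + 1), so t ≡ 2·5 = 10 ≡ 1 (mod 9).
    Then x = 12 + 14·1 = 26, valid modulo lcm(14, 9) = 126: x ≡ 26 (mod 126).
  Combine with x ≡ 4 (mod 8): gcd(126, 8) = 2; 4 - 26 = -22, which IS divisible by 2, so compatible.
    Write x = 26 + 126·t and substitute into x ≡ 4 (mod 8): 126·t ≡ 4 − 26 = -22 (mod 8).
    Divide the congruence (and modulus) by g = 2: 63·t ≡ -11 (mod 4).
    Reduce coefficients mod 4: 3·t ≡ 1 (mod 4).
    The inverse of 3 mod 4 is 3 (since 3·3 = 9 = 2·4 + 1), so t ≡ 3·1 = 3 ≡ 3 (mod 4).
    Then x = 26 + 126·3 = 404, valid modulo lcm(126, 8) = 504: x ≡ 404 (mod 504).
Verify: 404 mod 14 = 12, 404 mod 9 = 8, 404 mod 8 = 4.

x ≡ 404 (mod 504).


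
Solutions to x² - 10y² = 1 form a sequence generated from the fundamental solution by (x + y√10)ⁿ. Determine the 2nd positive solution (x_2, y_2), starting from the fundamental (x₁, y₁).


Step 1: Find the fundamental solution (x₁, y₁) of x² - 10y² = 1.
  Expand √10 as a continued fraction. a₀ = ⌊√10⌋ = 3; iterate m_{k+1} = d_k·a_k − m_k, d_{k+1} = (10 − m_{k+1}²)/d_k, a_{k+1} = ⌊(a₀ + m_{k+1})/d_{k+1}⌋ (starting m₀ = 0, d₀ = 1), with convergents p_k = a_k·p_{k-1} + p_{k-2}, q_k = a_k·q_{k-1} + q_{k-2} (p₋₁ = 1, q₋₁ = 0):
  k = 0: a₀ = 3; p₀/q₀ = 3/1; p₀² − 10·q₀² = 9 − 10 = -1.
  k = 1: m = 3, d = 1, a = ⌊(3 + 3)/1⌋ = 6; p/q = (6·3 + 1)/(6·1 + 0) = 19/6; p² − 10·q² = 361 − 360 = 1.
  The first convergent with p² − 10·q² = 1 gives the fundamental solution (x₁, y₁) = (19, 6).
Step 2: Apply the recurrence (x_{n+1}, y_{n+1}) = (x₁x_n + 10y₁y_n, x₁y_n + y₁x_n) repeatedly.
  From (x_1, y_1) = (19, 6): x_2 = 19·19 + 10·6·6 = 721; y_2 = 19·6 + 6·19 = 228.
Step 3: Verify x_2² - 10·y_2² = 519841 - 519840 = 1 (should be 1). ✓

(x_1, y_1) = (19, 6); (x_2, y_2) = (721, 228).


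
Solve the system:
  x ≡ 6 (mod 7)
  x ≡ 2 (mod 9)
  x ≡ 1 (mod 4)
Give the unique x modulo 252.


Moduli 7, 9, 4 are pairwise coprime; by CRT there is a unique solution modulo M = 7 · 9 · 4 = 252.
Solve pairwise, accumulating the modulus:
  Start with x ≡ 6 (mod 7).
  Combine with x ≡ 2 (mod 9): since gcd(7, 9) = 1, we get a unique residue mod 63.
    Write x = 6 + 7·t and substitute into x ≡ 2 (mod 9): 7·t ≡ 2 − 6 = -4 (mod 9).
    Reduce coefficients mod 9: 7·t ≡ 5 (mod 9).
    The inverse of 7 mod 9 is 4 (since 7·4 = 28 = 3·9 + 1), so t ≡ 4·5 = 20 ≡ 2 (mod 9).
    Then x = 6 + 7·2 = 20, valid modulo lcm(7, 9) = 63: x ≡ 20 (mod 63).
  Combine with x ≡ 1 (mod 4): since gcd(63, 4) = 1, we get a unique residue mod 252.
    Write x = 20 + 63·t and substitute into x ≡ 1 (mod 4): 63·t ≡ 1 − 20 = -19 (mod 4).
    Reduce coefficients mod 4: 3·t ≡ 1 (mod 4).
    The inverse of 3 mod 4 is 3 (since 3·3 = 9 = 2·4 + 1), so t ≡ 3·1 = 3 ≡ 3 (mod 4).
    Then x = 20 + 63·3 = 209, valid modulo lcm(63, 4) = 252: x ≡ 209 (mod 252).
Verify: 209 mod 7 = 6 ✓, 209 mod 9 = 2 ✓, 209 mod 4 = 1 ✓.

x ≡ 209 (mod 252).


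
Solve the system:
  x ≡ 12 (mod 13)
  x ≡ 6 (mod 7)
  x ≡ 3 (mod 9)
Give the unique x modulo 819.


Moduli 13, 7, 9 are pairwise coprime; by CRT there is a unique solution modulo M = 13 · 7 · 9 = 819.
Solve pairwise, accumulating the modulus:
  Start with x ≡ 12 (mod 13).
  Combine with x ≡ 6 (mod 7): since gcd(13, 7) = 1, we get a unique residue mod 91.
    Write x = 12 + 13·t and substitute into x ≡ 6 (mod 7): 13·t ≡ 6 − 12 = -6 (mod 7).
    Reduce coefficients mod 7: 6·t ≡ 1 (mod 7).
    The inverse of 6 mod 7 is 6 (since 6·6 = 36 = 5·7 + 1), so t ≡ 6·1 = 6 ≡ 6 (mod 7).
    Then x = 12 + 13·6 = 90, valid modulo lcm(13, 7) = 91: x ≡ 90 (mod 91).
  Combine with x ≡ 3 (mod 9): since gcd(91, 9) = 1, we get a unique residue mod 819.
    Write x = 90 + 91·t and substitute into x ≡ 3 (mod 9): 91·t ≡ 3 − 90 = -87 (mod 9).
    Reduce coefficients mod 9: 1·t ≡ 3 (mod 9).
    So t ≡ 3 (mod 9).
    Then x = 90 + 91·3 = 363, valid modulo lcm(91, 9) = 819: x ≡ 363 (mod 819).
Verify: 363 mod 13 = 12 ✓, 363 mod 7 = 6 ✓, 363 mod 9 = 3 ✓.

x ≡ 363 (mod 819).


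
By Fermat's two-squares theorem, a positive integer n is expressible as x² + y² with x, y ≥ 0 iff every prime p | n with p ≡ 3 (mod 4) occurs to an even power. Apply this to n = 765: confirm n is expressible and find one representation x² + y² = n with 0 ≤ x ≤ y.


Step 1: Factor n = 765 = 3^2 · 5 · 17.
Step 2: Check the mod-4 condition on each prime factor: 3 ≡ 3 (mod 4), exponent 2 (must be even); 5 ≡ 1 (mod 4), exponent 1; 17 ≡ 1 (mod 4), exponent 1.
All primes ≡ 3 (mod 4) appear to even exponent (or don't appear), so by the two-squares theorem n IS expressible as a sum of two squares.
Step 3: Build a representation. Group n = k² · m with k = 3 and m = 5 · 17 = 85 (a product of primes ≡ 1 (mod 4)); a representation of m scales to one of n via (k·x)² + (k·y)² = k²(x² + y²). Each prime p ≡ 1 (mod 4) is itself a sum of two squares; find a² by testing p − a² for a perfect square:
  5: 5 − 1² = 4 = 2² ⇒ 5 = 1² + 2².
  17: 17 − 1² = 16 = 4² ⇒ 17 = 1² + 4².
  Combine using the Brahmagupta–Fibonacci identity (a² + b²)(c² + d²) = (ac − bd)² + (ad + bc)² = (ac + bd)² + (ad − bc)²:
  5 · 17 = 85: from (1² + 2²)(1² + 4²), take (1·1 − 2·4, 1·4 + 2·1) = (1 − 8, 4 + 2) = (-7, 6); dropping signs (only squares matter) gives (7, 6); check 7² + 6² = 49 + 36 = 85 ✓.
  Scale by k = 3: (3·7, 3·6) = (21, 18).
Step 4: Order so x ≤ y and verify: 18² + 21² = 324 + 441 = 765 = n. ✓

n = 765 = 18² + 21² (one valid representation with x ≤ y).


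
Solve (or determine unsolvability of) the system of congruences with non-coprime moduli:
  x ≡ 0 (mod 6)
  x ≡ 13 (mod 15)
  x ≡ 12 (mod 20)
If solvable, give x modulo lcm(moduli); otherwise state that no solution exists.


Moduli 6, 15, 20 are not pairwise coprime, so CRT works modulo lcm(m_i) when all pairwise compatibility conditions hold.
Pairwise compatibility: gcd(m_i, m_j) must divide a_i - a_j for every pair.
Merge one congruence at a time:
  Start: x ≡ 0 (mod 6).
  Combine with x ≡ 13 (mod 15): gcd(6, 15) = 3, and 13 - 0 = 13 is NOT divisible by 3.
    ⇒ system is inconsistent (no integer solution).

No solution (the system is inconsistent).


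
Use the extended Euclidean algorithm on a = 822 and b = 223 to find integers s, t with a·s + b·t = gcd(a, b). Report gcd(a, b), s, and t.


Euclidean algorithm on (822, 223) — divide until remainder is 0:
  822 = 3 · 223 + 153
  223 = 1 · 153 + 70
  153 = 2 · 70 + 13
  70 = 5 · 13 + 5
  13 = 2 · 5 + 3
  5 = 1 · 3 + 2
  3 = 1 · 2 + 1
  2 = 2 · 1 + 0
gcd(822, 223) = 1.
Track Bezout coefficients alongside the remainders: start with r₀ = 822 = a·1 + b·0 (s = 1, t = 0) and r₁ = 223 = a·0 + b·1 (s = 0, t = 1); each new remainder r_{k+1} = r_{k-1} − q_k·r_k inherits s_{k+1} = s_{k-1} − q_k·s_k, t_{k+1} = t_{k-1} − q_k·t_k, so r_k = a·s_k + b·t_k at every step:
  q = 3: r = 153, s = 1 − 3·0 = 1, t = 0 − 3·1 = -3  (check: 822·1 + 223·(-3) = 153)
  q = 1: r = 70, s = 0 − 1·1 = -1, t = 1 − 1·(-3) = 4  (check: 822·(-1) + 223·4 = 70)
  q = 2: r = 13, s = 1 − 2·(-1) = 3, t = -3 − 2·4 = -11  (check: 822·3 + 223·(-11) = 13)
  q = 5: r = 5, s = -1 − 5·3 = -16, t = 4 − 5·(-11) = 59  (check: 822·(-16) + 223·59 = 5)
  q = 2: r = 3, s = 3 − 2·(-16) = 35, t = -11 − 2·59 = -129  (check: 822·35 + 223·(-129) = 3)
  q = 1: r = 2, s = -16 − 1·35 = -51, t = 59 − 1·(-129) = 188  (check: 822·(-51) + 223·188 = 2)
  q = 1: r = 1, s = 35 − 1·(-51) = 86, t = -129 − 1·188 = -317  (check: 822·86 + 223·(-317) = 1)
The row with r = 1 (the gcd) gives the Bezout coefficients s = 86, t = -317.
Result: 822 · (86) + 223 · (-317) = 1.

gcd(822, 223) = 1; s = 86, t = -317 (check: 822·86 + 223·(-317) = 1).


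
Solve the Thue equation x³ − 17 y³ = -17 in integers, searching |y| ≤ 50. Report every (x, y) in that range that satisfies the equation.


The equation is x³ - 17y³ = -17. For fixed y, x³ = 17·y³ − 17, so a solution requires the RHS to be a perfect cube.
Strategy: iterate y from -50 to 50, compute RHS = 17·y³ − 17, and check whether it is a (positive or negative) perfect cube.
Check small values of y:
  y = 0: RHS = -17 is not a perfect cube.
  y = 1: RHS = 0 = (0)³ ⇒ x = 0 works.
  y = -1: RHS = -34 is not a perfect cube.
  y = 2: RHS = 119 is not a perfect cube.
  y = -2: RHS = -153 is not a perfect cube.
  y = 3: RHS = 442 is not a perfect cube.
  y = -3: RHS = -476 is not a perfect cube.
Continuing the search up to |y| = 50 finds no further solutions beyond those listed.
Collected solutions: (0, 1).

Solutions (with |y| ≤ 50): (0, 1).


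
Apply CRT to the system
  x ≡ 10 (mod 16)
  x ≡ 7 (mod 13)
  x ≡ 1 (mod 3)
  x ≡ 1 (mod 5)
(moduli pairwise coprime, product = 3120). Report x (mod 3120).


Product of moduli M = 16 · 13 · 3 · 5 = 3120.
Merge one congruence at a time:
  Start: x ≡ 10 (mod 16).
  Combine with x ≡ 7 (mod 13); new modulus lcm = 208.
    Write x = 10 + 16·t and substitute into x ≡ 7 (mod 13): 16·t ≡ 7 − 10 = -3 (mod 13).
    Reduce coefficients mod 13: 3·t ≡ 10 (mod 13).
    The inverse of 3 mod 13 is 9 (since 3·9 = 27 = 2·13 + 1), so t ≡ 9·10 = 90 ≡ 12 (mod 13).
    Then x = 10 + 16·12 = 202, valid modulo lcm(16, 13) = 208: x ≡ 202 (mod 208).
  Combine with x ≡ 1 (mod 3); new modulus lcm = 624.
    Write x = 202 + 208·t and substitute into x ≡ 1 (mod 3): 208·t ≡ 1 − 202 = -201 (mod 3).
    Reduce coefficients mod 3: 1·t ≡ 0 (mod 3).
    So t ≡ 0 (mod 3).
    Then x = 202 + 208·0 = 202, valid modulo lcm(208, 3) = 624: x ≡ 202 (mod 624).
  Combine with x ≡ 1 (mod 5); new modulus lcm = 3120.
    Write x = 202 + 624·t and substitute into x ≡ 1 (mod 5): 624·t ≡ 1 − 202 = -201 (mod 5).
    Reduce coefficients mod 5: 4·t ≡ 4 (mod 5).
    The inverse of 4 mod 5 is 4 (since 4·4 = 16 = 3·5 + 1), so t ≡ 4·4 = 16 ≡ 1 (mod 5).
    Then x = 202 + 624·1 = 826, valid modulo lcm(624, 5) = 3120: x ≡ 826 (mod 3120).
Verify against each original: 826 mod 16 = 10, 826 mod 13 = 7, 826 mod 3 = 1, 826 mod 5 = 1.

x ≡ 826 (mod 3120).
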